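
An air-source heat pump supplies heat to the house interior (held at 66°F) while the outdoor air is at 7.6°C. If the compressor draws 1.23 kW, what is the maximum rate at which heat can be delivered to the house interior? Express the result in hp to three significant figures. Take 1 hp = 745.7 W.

In absolute terms T_C = 280.75 K and T_H = 292.04 K, so ΔT = 11.29 K.
COP_Carnot = T_H/ΔT = 292.04/11.29 = 25.87.
Q̇_max = COP_Carnot × Ẇ = 25.87 × 1.230 kW = 31.82 kW = 42.67 hp.

42.7 hp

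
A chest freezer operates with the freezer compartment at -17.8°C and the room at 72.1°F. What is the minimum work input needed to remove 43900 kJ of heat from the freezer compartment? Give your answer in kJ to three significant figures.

6890 kJ

In absolute terms T_C = 255.35 K and T_H = 295.43 K, so ΔT = 40.08 K.
The reversible limit is COP_R = T_C/ΔT = 6.371, so W_min = Q_C/COP = Q_C·ΔT/T_C.
W_min = 43900 × 40.08/255.35 = 6890 kJ.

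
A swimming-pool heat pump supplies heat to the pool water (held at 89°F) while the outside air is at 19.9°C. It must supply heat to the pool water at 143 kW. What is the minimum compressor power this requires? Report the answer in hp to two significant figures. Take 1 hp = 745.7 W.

In absolute terms T_C = 293.05 K and T_H = 304.82 K, so ΔT = 11.77 K.
COP_Carnot = T_H/ΔT = 304.82/11.77 = 25.91.
Ẇ_min = Q̇/COP_Carnot = 143.0/25.91 = 5.520 kW = 7.403 hp.

7.4 hp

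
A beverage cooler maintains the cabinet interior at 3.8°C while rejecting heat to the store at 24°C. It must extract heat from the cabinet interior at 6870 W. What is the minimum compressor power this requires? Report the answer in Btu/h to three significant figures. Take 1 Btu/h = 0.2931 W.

1710 Btu/h

In absolute terms T_C = 276.95 K and T_H = 297.15 K, so ΔT = 20.20 K.
COP_Carnot = T_C/ΔT = 276.95/20.20 = 13.71.
Ẇ_min = Q̇/COP_Carnot = 6870/13.71 = 501.1 W = 1710 Btu/h.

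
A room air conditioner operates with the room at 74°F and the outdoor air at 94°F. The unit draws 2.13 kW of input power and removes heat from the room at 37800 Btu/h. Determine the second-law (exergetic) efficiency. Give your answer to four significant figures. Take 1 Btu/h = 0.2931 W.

0.1949

Converting, Q̇_C = 37800 Btu/h = 11.08 kW, so COP_actual = Q̇_C/Ẇ = 11.08/2.130 = 5.201.
In absolute terms T_C = 296.48 K and T_H = 307.59 K, so ΔT = 11.11 K.
COP_Carnot = T_C/ΔT = 296.48/11.11 = 26.68.
η_II = COP_actual/COP_Carnot = 5.201/26.68 = 0.1949.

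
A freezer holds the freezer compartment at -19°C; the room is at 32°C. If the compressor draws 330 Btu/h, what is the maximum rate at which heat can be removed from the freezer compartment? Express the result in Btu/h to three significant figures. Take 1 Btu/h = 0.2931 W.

In absolute terms T_C = 254.15 K and T_H = 305.15 K, so ΔT = 51.00 K.
COP_Carnot = T_C/ΔT = 254.15/51.00 = 4.983.
Q̇_max = COP_Carnot × Ẇ = 4.983 × 330.0 Btu/h = 1645 Btu/h.

1640 Btu/h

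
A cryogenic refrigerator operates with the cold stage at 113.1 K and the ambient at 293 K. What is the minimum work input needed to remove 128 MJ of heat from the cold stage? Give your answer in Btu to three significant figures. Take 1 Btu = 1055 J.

The reservoir spacing is ΔT = 293 − 113.1 = 179.9 K.
The reversible limit is COP_R = T_C/ΔT = 0.6287, so W_min = Q_C/COP = Q_C·ΔT/T_C.
W_min = 128.0 × 179.9/113.10 = 203.6 MJ = 193000 Btu.

193000 Btu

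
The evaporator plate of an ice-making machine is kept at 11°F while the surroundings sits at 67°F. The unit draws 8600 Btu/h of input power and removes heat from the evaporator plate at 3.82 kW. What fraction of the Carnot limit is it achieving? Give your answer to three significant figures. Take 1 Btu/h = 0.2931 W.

0.180

Converting, Q̇_C = 3.820 kW = 13030 Btu/h, so COP_actual = Q̇_C/Ẇ = 13030/8600 = 1.515.
In absolute terms T_C = 261.48 K and T_H = 292.59 K, so ΔT = 31.11 K.
COP_Carnot = T_C/ΔT = 261.48/31.11 = 8.405.
η_II = COP_actual/COP_Carnot = 1.515/8.405 = 0.1803.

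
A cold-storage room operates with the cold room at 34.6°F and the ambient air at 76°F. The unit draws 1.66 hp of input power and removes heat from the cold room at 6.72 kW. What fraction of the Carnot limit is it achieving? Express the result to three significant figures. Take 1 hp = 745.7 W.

Converting, Q̇_C = 6.720 kW = 9.012 hp, so COP_actual = Q̇_C/Ẇ = 9.012/1.660 = 5.429.
In absolute terms T_C = 274.59 K and T_H = 297.59 K, so ΔT = 23.00 K.
COP_Carnot = T_C/ΔT = 274.59/23.00 = 11.94.
η_II = COP_actual/COP_Carnot = 5.429/11.94 = 0.4547.

0.455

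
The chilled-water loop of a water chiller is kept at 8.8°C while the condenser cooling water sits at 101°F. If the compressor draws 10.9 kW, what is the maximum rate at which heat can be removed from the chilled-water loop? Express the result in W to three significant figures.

104000 W

In absolute terms T_C = 281.95 K and T_H = 311.48 K, so ΔT = 29.53 K.
COP_Carnot = T_C/ΔT = 281.95/29.53 = 9.547.
Q̇_max = COP_Carnot × Ẇ = 9.547 × 10.90 kW = 104.1 kW = 104100 W.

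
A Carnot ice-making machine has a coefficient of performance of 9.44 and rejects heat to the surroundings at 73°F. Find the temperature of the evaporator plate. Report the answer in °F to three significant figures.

22.0 °F

For a Carnot refrigerator COP_R = T_C/(T_H − T_C), so T_C = COP·T_H/(1 + COP).
With T_H = 295.93 K, T_C = 9.44 × 295.93/10.44 = 267.58 K.
Converting, 267.58 K = 21.98°F.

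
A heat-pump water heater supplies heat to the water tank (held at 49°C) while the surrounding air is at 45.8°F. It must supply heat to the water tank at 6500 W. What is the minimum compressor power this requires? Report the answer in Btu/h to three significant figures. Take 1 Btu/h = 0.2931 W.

2850 Btu/h

In absolute terms T_C = 280.82 K and T_H = 322.15 K, so ΔT = 41.33 K.
COP_Carnot = T_H/ΔT = 322.15/41.33 = 7.794.
Ẇ_min = Q̇/COP_Carnot = 6500/7.794 = 834.0 W = 2845 Btu/h.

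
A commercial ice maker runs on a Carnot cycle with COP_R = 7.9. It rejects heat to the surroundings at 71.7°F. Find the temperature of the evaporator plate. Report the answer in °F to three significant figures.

12.0 °F

For a Carnot refrigerator COP_R = T_C/(T_H − T_C), so T_C = COP·T_H/(1 + COP).
With T_H = 295.21 K, T_C = 7.9 × 295.21/8.900 = 262.04 K.
Converting, 262.04 K = 12.00°F.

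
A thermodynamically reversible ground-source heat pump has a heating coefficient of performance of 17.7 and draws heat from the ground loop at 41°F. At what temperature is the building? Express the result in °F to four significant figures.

COP_HP = T_H/(T_H − T_C) rearranges to T_H = COP·T_C/(COP − 1).
With T_C = 278.15 K, T_H = 17.7 × 278.15/16.70 = 294.81 K.
Converting, 294.81 K = 70.98°F.

70.98 °F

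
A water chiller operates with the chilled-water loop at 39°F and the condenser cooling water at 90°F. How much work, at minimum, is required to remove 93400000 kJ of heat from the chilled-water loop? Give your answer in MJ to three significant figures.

9550 MJ

In absolute terms T_C = 277.04 K and T_H = 305.37 K, so ΔT = 28.33 K.
The reversible limit is COP_R = T_C/ΔT = 9.778, so W_min = Q_C/COP = Q_C·ΔT/T_C.
W_min = 93400000 × 28.33/277.04 = 9552000 kJ = 9552 MJ.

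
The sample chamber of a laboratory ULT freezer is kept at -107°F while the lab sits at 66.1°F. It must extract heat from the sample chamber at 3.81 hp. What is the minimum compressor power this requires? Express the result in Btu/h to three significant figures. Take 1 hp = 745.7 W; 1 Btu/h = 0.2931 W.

In absolute terms T_C = 195.93 K and T_H = 292.09 K, so ΔT = 96.17 K.
COP_Carnot = T_C/ΔT = 195.93/96.17 = 2.037.
Ẇ_min = Q̇/COP_Carnot = 3.810/2.037 = 1.870 hp = 4758 Btu/h.

4760 Btu/h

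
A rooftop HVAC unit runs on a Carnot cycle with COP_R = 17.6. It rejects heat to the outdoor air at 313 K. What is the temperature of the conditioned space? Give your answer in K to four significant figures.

For a Carnot refrigerator COP_R = T_C/(T_H − T_C), so T_C = COP·T_H/(1 + COP).
With T_H = 313.00 K, T_C = 17.6 × 313.00/18.60 = 296.17 K.

296.2 K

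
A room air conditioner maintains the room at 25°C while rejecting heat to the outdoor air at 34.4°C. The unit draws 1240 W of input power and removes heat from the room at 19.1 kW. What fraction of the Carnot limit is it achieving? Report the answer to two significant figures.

Converting, Q̇_C = 19.10 kW = 19100 W, so COP_actual = Q̇_C/Ẇ = 19100/1240 = 15.40.
In absolute terms T_C = 298.15 K and T_H = 307.55 K, so ΔT = 9.400 K.
COP_Carnot = T_C/ΔT = 298.15/9.400 = 31.72.
η_II = COP_actual/COP_Carnot = 15.40/31.72 = 0.4856.

0.49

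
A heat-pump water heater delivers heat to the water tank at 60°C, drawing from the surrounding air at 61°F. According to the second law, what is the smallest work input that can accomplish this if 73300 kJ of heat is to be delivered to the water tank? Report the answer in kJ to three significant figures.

In absolute terms T_C = 289.26 K and T_H = 333.15 K, so ΔT = 43.89 K.
The reversible limit is COP_HP = T_H/ΔT = 7.591, so W_min = Q_H/COP = Q_H·ΔT/T_H.
W_min = 73300 × 43.89/333.15 = 9656 kJ.

9660 kJ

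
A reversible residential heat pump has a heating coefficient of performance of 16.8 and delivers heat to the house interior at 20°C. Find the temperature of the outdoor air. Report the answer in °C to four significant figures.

COP_HP = T_H/(T_H − T_C) gives T_H − T_C = T_H/COP.
With T_H = 293.15 K, T_C = 293.15 × (1 − 1/16.8) = 275.70 K.
Converting, 275.70 K = 2.55°C.

2.551 °C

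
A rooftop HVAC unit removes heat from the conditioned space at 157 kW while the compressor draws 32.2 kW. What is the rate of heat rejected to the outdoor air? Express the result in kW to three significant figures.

For a cyclic device the first law requires Q̇_H = Q̇_C + Ẇ.
Q̇_H = Q̇_C + Ẇ = 189.2 kW.

189 kW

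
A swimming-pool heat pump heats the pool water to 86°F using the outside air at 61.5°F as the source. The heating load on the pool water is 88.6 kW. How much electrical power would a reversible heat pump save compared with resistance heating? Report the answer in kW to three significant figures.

In absolute terms T_C = 289.54 K and T_H = 303.15 K, so ΔT = 13.61 K.
COP_Carnot = T_H/ΔT = 303.15/13.61 = 22.27.
Resistance heating needs Ẇ_res = Q̇_H = 88.60 kW; the reversible heat pump needs only Ẇ_hp = Q̇_H/COP = 3.978 kW.
Saving = 88.60 − 3.978 = 84.62 kW.

84.6 kW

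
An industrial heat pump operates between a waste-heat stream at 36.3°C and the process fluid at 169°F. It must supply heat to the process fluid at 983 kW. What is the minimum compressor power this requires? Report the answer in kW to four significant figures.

In absolute terms T_C = 309.45 K and T_H = 349.26 K, so ΔT = 39.81 K.
COP_Carnot = T_H/ΔT = 349.26/39.81 = 8.773.
Ẇ_min = Q̇/COP_Carnot = 983.0/8.773 = 112.0 kW.

112.0 kW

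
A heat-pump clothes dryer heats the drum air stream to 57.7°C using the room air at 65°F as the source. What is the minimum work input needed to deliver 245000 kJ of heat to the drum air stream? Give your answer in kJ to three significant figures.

29200 kJ

In absolute terms T_C = 291.48 K and T_H = 330.85 K, so ΔT = 39.37 K.
The reversible limit is COP_HP = T_H/ΔT = 8.404, so W_min = Q_H/COP = Q_H·ΔT/T_H.
W_min = 245000 × 39.37/330.85 = 29150 kJ.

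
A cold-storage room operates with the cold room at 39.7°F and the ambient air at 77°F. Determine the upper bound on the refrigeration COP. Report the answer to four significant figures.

13.39

In absolute terms T_C = 277.43 K and T_H = 298.15 K, so ΔT = 20.72 K.
For a reversible cycle, COP_Carnot = T_C/ΔT = 277.43/20.72 = 13.39.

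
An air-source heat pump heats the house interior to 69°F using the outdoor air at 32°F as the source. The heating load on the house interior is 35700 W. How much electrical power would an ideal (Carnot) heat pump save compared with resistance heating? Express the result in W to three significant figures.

In absolute terms T_C = 273.15 K and T_H = 293.71 K, so ΔT = 20.56 K.
COP_Carnot = T_H/ΔT = 293.71/20.56 = 14.29.
Resistance heating needs Ẇ_res = Q̇_H = 35700 W; the reversible heat pump needs only Ẇ_hp = Q̇_H/COP = 2499 W.
Saving = 35700 − 2499 = 33200 W.

33200 W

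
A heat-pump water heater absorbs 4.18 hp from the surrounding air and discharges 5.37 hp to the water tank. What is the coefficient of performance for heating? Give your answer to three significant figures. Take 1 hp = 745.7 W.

The first law gives Q̇_H = Q̇_C + Ẇ, so the three rates are Q̇_C = 4.180, Q̇_H = 5.370, Ẇ = 1.190 hp.
COP_HP = Q̇_H/Ẇ = 5.370/1.190 = 4.513.

4.51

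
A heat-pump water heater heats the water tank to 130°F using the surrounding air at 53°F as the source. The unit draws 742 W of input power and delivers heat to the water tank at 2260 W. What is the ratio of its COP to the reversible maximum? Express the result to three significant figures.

0.398

COP_actual = Q̇_H/Ẇ = 2260/742.0 = 3.046.
In absolute terms T_C = 284.82 K and T_H = 327.59 K, so ΔT = 42.78 K.
COP_Carnot = T_H/ΔT = 327.59/42.78 = 7.658.
η_II = COP_actual/COP_Carnot = 3.046/7.658 = 0.3977.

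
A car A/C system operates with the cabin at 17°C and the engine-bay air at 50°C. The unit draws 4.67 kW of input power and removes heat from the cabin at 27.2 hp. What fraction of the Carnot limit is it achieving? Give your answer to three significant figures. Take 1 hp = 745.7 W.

0.494

Converting, Q̇_C = 27.20 hp = 20.28 kW, so COP_actual = Q̇_C/Ẇ = 20.28/4.670 = 4.343.
In absolute terms T_C = 290.15 K and T_H = 323.15 K, so ΔT = 33.00 K.
COP_Carnot = T_C/ΔT = 290.15/33.00 = 8.792.
η_II = COP_actual/COP_Carnot = 4.343/8.792 = 0.4940.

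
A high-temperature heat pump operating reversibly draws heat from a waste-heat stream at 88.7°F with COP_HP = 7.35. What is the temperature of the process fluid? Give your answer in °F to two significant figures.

180 °F

COP_HP = T_H/(T_H − T_C) rearranges to T_H = COP·T_C/(COP − 1).
With T_C = 304.65 K, T_H = 7.35 × 304.65/6.350 = 352.63 K.
Converting, 352.63 K = 175.06°F.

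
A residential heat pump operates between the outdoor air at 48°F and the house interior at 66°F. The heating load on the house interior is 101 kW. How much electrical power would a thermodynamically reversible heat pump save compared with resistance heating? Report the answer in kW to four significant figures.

In absolute terms T_C = 282.04 K and T_H = 292.04 K, so ΔT = 10.00 K.
COP_Carnot = T_H/ΔT = 292.04/10.00 = 29.20.
Resistance heating needs Ẇ_res = Q̇_H = 101.0 kW; the reversible heat pump needs only Ẇ_hp = Q̇_H/COP = 3.458 kW.
Saving = 101.0 − 3.458 = 97.54 kW.

97.54 kW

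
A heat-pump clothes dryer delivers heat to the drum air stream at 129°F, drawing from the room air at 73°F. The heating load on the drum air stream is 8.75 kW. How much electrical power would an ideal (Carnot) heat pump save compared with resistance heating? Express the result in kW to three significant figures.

In absolute terms T_C = 295.93 K and T_H = 327.04 K, so ΔT = 31.11 K.
COP_Carnot = T_H/ΔT = 327.04/31.11 = 10.51.
Resistance heating needs Ẇ_res = Q̇_H = 8.750 kW; the reversible heat pump needs only Ẇ_hp = Q̇_H/COP = 0.8324 kW.
Saving = 8.750 − 0.8324 = 7.918 kW.

7.92 kW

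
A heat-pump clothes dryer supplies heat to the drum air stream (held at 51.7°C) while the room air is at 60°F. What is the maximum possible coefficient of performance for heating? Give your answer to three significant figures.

8.99

In absolute terms T_C = 288.71 K and T_H = 324.85 K, so ΔT = 36.14 K.
For a reversible cycle, COP_Carnot = T_H/ΔT = 324.85/36.14 = 8.988.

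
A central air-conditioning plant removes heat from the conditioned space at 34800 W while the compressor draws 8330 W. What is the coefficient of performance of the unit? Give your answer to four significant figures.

The first law gives Q̇_H = Q̇_C + Ẇ, so the three rates are Q̇_C = 34800, Q̇_H = 43130, Ẇ = 8330 W.
COP_R = Q̇_C/Ẇ = 34800/8330 = 4.178.

4.178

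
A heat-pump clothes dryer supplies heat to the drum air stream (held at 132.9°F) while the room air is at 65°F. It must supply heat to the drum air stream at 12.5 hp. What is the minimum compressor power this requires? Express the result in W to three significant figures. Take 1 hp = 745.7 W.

1070 W

In absolute terms T_C = 291.48 K and T_H = 329.21 K, so ΔT = 37.72 K.
COP_Carnot = T_H/ΔT = 329.21/37.72 = 8.727.
Ẇ_min = Q̇/COP_Carnot = 12.50/8.727 = 1.432 hp = 1068 W.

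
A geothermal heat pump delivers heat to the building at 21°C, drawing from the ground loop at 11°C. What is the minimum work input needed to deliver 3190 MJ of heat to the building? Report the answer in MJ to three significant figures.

In absolute terms T_C = 284.15 K and T_H = 294.15 K, so ΔT = 10.00 K.
The reversible limit is COP_HP = T_H/ΔT = 29.42, so W_min = Q_H/COP = Q_H·ΔT/T_H.
W_min = 3190 × 10.00/294.15 = 108.4 MJ.

108 MJ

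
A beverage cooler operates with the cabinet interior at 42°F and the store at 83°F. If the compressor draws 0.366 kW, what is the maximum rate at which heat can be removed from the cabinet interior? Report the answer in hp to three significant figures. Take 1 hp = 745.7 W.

6.01 hp

In absolute terms T_C = 278.71 K and T_H = 301.48 K, so ΔT = 22.78 K.
COP_Carnot = T_C/ΔT = 278.71/22.78 = 12.24.
Q̇_max = COP_Carnot × Ẇ = 12.24 × 0.3660 kW = 4.478 kW = 6.006 hp.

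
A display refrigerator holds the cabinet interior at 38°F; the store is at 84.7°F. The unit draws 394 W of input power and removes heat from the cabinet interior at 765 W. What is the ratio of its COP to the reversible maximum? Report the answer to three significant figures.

0.182

COP_actual = Q̇_C/Ẇ = 765.0/394.0 = 1.942.
In absolute terms T_C = 276.48 K and T_H = 302.43 K, so ΔT = 25.94 K.
COP_Carnot = T_C/ΔT = 276.48/25.94 = 10.66.
η_II = COP_actual/COP_Carnot = 1.942/10.66 = 0.1822.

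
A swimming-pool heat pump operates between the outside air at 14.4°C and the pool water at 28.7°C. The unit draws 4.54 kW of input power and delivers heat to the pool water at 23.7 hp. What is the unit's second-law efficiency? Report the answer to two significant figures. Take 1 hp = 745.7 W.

Converting, Q̇_H = 23.70 hp = 17.67 kW, so COP_actual = Q̇_H/Ẇ = 17.67/4.540 = 3.893.
In absolute terms T_C = 287.55 K and T_H = 301.85 K, so ΔT = 14.30 K.
COP_Carnot = T_H/ΔT = 301.85/14.30 = 21.11.
η_II = COP_actual/COP_Carnot = 3.893/21.11 = 0.1844.

0.18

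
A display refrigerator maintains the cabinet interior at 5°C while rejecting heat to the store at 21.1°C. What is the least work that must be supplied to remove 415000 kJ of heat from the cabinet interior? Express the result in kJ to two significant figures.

In absolute terms T_C = 278.15 K and T_H = 294.25 K, so ΔT = 16.10 K.
The reversible limit is COP_R = T_C/ΔT = 17.28, so W_min = Q_C/COP = Q_C·ΔT/T_C.
W_min = 415000 × 16.10/278.15 = 24020 kJ.

24000 kJ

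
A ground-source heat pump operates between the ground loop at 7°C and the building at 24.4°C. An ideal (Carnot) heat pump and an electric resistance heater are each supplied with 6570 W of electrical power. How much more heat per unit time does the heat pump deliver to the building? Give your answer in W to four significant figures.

In absolute terms T_C = 280.15 K and T_H = 297.55 K, so ΔT = 17.40 K.
COP_Carnot = T_H/ΔT = 297.55/17.40 = 17.10.
The heat pump delivers Q̇_H = COP × Ẇ = 112400 W; the resistance heater delivers Ẇ = 6570 W.
Extra = (COP − 1)·Ẇ = 105800 W.

105800 W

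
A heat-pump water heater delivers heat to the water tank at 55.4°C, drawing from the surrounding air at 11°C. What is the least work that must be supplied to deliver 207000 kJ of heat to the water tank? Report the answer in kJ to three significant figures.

28000 kJ

In absolute terms T_C = 284.15 K and T_H = 328.55 K, so ΔT = 44.40 K.
The reversible limit is COP_HP = T_H/ΔT = 7.400, so W_min = Q_H/COP = Q_H·ΔT/T_H.
W_min = 207000 × 44.40/328.55 = 27970 kJ.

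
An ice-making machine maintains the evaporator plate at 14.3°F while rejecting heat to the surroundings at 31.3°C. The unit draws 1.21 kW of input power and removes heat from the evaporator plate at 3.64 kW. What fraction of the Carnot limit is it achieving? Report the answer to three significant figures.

COP_actual = Q̇_C/Ẇ = 3.640/1.210 = 3.008.
In absolute terms T_C = 263.32 K and T_H = 304.45 K, so ΔT = 41.13 K.
COP_Carnot = T_C/ΔT = 263.32/41.13 = 6.402.
η_II = COP_actual/COP_Carnot = 3.008/6.402 = 0.4699.

0.470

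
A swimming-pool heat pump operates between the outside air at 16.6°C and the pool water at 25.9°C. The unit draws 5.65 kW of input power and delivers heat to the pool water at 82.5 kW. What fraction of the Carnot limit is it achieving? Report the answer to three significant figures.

0.454

COP_actual = Q̇_H/Ẇ = 82.50/5.650 = 14.60.
In absolute terms T_C = 289.75 K and T_H = 299.05 K, so ΔT = 9.300 K.
COP_Carnot = T_H/ΔT = 299.05/9.300 = 32.16.
η_II = COP_actual/COP_Carnot = 14.60/32.16 = 0.4541.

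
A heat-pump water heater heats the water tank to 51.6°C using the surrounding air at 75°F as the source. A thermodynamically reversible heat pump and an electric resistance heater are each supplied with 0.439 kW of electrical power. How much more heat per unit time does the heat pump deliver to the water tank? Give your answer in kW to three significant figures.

4.71 kW

In absolute terms T_C = 297.04 K and T_H = 324.75 K, so ΔT = 27.71 K.
COP_Carnot = T_H/ΔT = 324.75/27.71 = 11.72.
The heat pump delivers Q̇_H = COP × Ẇ = 5.145 kW; the resistance heater delivers Ẇ = 0.4390 kW.
Extra = (COP − 1)·Ẇ = 4.706 kW.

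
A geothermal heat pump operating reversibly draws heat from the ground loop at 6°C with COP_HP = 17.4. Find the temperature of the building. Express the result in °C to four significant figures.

23.02 °C

COP_HP = T_H/(T_H − T_C) rearranges to T_H = COP·T_C/(COP − 1).
With T_C = 279.15 K, T_H = 17.4 × 279.15/16.40 = 296.17 K.
Converting, 296.17 K = 23.02°C.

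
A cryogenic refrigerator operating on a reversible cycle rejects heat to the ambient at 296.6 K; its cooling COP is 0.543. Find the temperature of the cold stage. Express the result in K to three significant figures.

104 K

For a Carnot refrigerator COP_R = T_C/(T_H − T_C), so T_C = COP·T_H/(1 + COP).
With T_H = 296.60 K, T_C = 0.543 × 296.60/1.543 = 104.38 K.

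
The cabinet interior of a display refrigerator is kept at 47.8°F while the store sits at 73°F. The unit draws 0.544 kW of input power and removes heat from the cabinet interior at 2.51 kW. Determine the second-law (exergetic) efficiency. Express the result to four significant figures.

0.2291

COP_actual = Q̇_C/Ẇ = 2.510/0.5440 = 4.614.
In absolute terms T_C = 281.93 K and T_H = 295.93 K, so ΔT = 14.00 K.
COP_Carnot = T_C/ΔT = 281.93/14.00 = 20.14.
η_II = COP_actual/COP_Carnot = 4.614/20.14 = 0.2291.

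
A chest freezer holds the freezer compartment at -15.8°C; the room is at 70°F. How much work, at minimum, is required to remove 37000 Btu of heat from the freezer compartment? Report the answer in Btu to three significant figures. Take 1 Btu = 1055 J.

5310 Btu

In absolute terms T_C = 257.35 K and T_H = 294.26 K, so ΔT = 36.91 K.
The reversible limit is COP_R = T_C/ΔT = 6.972, so W_min = Q_C/COP = Q_C·ΔT/T_C.
W_min = 37000 × 36.91/257.35 = 5307 Btu.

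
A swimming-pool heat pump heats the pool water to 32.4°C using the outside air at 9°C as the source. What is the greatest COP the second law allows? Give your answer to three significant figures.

13.1

In absolute terms T_C = 282.15 K and T_H = 305.55 K, so ΔT = 23.40 K.
For a reversible cycle, COP_Carnot = T_H/ΔT = 305.55/23.40 = 13.06.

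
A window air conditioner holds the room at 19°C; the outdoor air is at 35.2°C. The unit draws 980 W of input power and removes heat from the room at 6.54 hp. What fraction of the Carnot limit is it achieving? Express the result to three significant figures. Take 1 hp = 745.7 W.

Converting, Q̇_C = 6.540 hp = 4877 W, so COP_actual = Q̇_C/Ẇ = 4877/980.0 = 4.976.
In absolute terms T_C = 292.15 K and T_H = 308.35 K, so ΔT = 16.20 K.
COP_Carnot = T_C/ΔT = 292.15/16.20 = 18.03.
η_II = COP_actual/COP_Carnot = 4.976/18.03 = 0.2759.

0.276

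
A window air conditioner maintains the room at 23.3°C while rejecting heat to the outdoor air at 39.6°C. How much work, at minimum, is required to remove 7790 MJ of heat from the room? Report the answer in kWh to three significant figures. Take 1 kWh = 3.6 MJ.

In absolute terms T_C = 296.45 K and T_H = 312.75 K, so ΔT = 16.30 K.
The reversible limit is COP_R = T_C/ΔT = 18.19, so W_min = Q_C/COP = Q_C·ΔT/T_C.
W_min = 7790 × 16.30/296.45 = 428.3 MJ = 119.0 kWh.

119 kWh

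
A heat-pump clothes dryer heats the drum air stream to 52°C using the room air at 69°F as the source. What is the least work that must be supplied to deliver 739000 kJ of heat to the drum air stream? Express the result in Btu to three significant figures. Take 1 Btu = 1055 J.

In absolute terms T_C = 293.71 K and T_H = 325.15 K, so ΔT = 31.44 K.
The reversible limit is COP_HP = T_H/ΔT = 10.34, so W_min = Q_H/COP = Q_H·ΔT/T_H.
W_min = 739000 × 31.44/325.15 = 71470 kJ = 67740 Btu.

67700 Btu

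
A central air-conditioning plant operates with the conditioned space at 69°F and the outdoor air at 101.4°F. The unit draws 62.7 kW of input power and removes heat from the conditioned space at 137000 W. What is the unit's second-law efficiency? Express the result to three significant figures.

0.134

Converting, Q̇_C = 137000 W = 137.0 kW, so COP_actual = Q̇_C/Ẇ = 137.0/62.70 = 2.185.
In absolute terms T_C = 293.71 K and T_H = 311.71 K, so ΔT = 18.00 K.
COP_Carnot = T_C/ΔT = 293.71/18.00 = 16.32.
η_II = COP_actual/COP_Carnot = 2.185/16.32 = 0.1339.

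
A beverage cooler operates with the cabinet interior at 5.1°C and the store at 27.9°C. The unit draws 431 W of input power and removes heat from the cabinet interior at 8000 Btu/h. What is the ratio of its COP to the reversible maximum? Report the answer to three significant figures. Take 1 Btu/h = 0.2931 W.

0.446

Converting, Q̇_C = 8000 Btu/h = 2345 W, so COP_actual = Q̇_C/Ẇ = 2345/431.0 = 5.440.
In absolute terms T_C = 278.25 K and T_H = 301.05 K, so ΔT = 22.80 K.
COP_Carnot = T_C/ΔT = 278.25/22.80 = 12.20.
η_II = COP_actual/COP_Carnot = 5.440/12.20 = 0.4458.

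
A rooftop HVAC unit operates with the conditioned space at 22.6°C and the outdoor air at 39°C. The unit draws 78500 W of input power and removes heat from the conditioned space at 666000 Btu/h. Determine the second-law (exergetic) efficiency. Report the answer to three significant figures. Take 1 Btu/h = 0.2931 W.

0.138

Converting, Q̇_C = 666000 Btu/h = 195200 W, so COP_actual = Q̇_C/Ẇ = 195200/78500 = 2.487.
In absolute terms T_C = 295.75 K and T_H = 312.15 K, so ΔT = 16.40 K.
COP_Carnot = T_C/ΔT = 295.75/16.40 = 18.03.
η_II = COP_actual/COP_Carnot = 2.487/18.03 = 0.1379.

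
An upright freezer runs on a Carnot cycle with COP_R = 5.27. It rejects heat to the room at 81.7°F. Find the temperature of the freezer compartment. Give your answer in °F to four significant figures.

-4.643 °F

For a Carnot refrigerator COP_R = T_C/(T_H − T_C), so T_C = COP·T_H/(1 + COP).
With T_H = 300.76 K, T_C = 5.27 × 300.76/6.270 = 252.79 K.
Converting, 252.79 K = -4.64°F.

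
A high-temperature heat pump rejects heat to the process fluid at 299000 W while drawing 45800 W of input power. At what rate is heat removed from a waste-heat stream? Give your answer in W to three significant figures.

For a cyclic device the first law requires Q̇_H = Q̇_C + Ẇ.
Q̇_C = Q̇_H − Ẇ = 253200 W.

253000 W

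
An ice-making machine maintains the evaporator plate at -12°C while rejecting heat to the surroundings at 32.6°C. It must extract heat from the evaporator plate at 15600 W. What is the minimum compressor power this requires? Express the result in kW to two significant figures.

In absolute terms T_C = 261.15 K and T_H = 305.75 K, so ΔT = 44.60 K.
COP_Carnot = T_C/ΔT = 261.15/44.60 = 5.855.
Ẇ_min = Q̇/COP_Carnot = 15600/5.855 = 2664 W = 2.664 kW.

2.7 kW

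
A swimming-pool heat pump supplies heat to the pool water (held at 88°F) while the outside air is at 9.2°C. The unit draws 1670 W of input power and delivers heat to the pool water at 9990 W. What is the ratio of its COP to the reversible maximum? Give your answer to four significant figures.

0.4308

COP_actual = Q̇_H/Ẇ = 9990/1670 = 5.982.
In absolute terms T_C = 282.35 K and T_H = 304.26 K, so ΔT = 21.91 K.
COP_Carnot = T_H/ΔT = 304.26/21.91 = 13.89.
η_II = COP_actual/COP_Carnot = 5.982/13.89 = 0.4308.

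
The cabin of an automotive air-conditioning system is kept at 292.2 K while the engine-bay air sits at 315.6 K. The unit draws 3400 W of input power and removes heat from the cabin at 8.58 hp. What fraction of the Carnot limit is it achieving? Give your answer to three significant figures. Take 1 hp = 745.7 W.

0.151

Converting, Q̇_C = 8.580 hp = 6398 W, so COP_actual = Q̇_C/Ẇ = 6398/3400 = 1.882.
The reservoir spacing is ΔT = 315.6 − 292.2 = 23.40 K.
COP_Carnot = T_C/ΔT = 292.20/23.40 = 12.49.
η_II = COP_actual/COP_Carnot = 1.882/12.49 = 0.1507.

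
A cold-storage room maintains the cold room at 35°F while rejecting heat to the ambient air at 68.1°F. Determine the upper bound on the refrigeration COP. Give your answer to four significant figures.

14.94

In absolute terms T_C = 274.82 K and T_H = 293.21 K, so ΔT = 18.39 K.
For a reversible cycle, COP_Carnot = T_C/ΔT = 274.82/18.39 = 14.94.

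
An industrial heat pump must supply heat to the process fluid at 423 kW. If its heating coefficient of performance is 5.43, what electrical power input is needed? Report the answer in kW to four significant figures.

Ẇ = Q̇_H/COP_HP = 423.0/5.43 = 77.90 kW.

77.90 kW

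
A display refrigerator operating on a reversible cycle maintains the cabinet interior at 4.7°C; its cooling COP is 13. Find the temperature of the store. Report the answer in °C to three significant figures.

26.1 °C

COP_R = T_C/(T_H − T_C) gives T_H − T_C = T_C/COP.
With T_C = 277.85 K, T_H = 277.85 × (1 + 1/13) = 299.22 K.
Converting, 299.22 K = 26.07°C.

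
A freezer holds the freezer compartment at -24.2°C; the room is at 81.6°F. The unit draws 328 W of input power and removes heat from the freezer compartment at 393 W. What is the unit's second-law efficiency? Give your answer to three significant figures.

0.249

COP_actual = Q̇_C/Ẇ = 393.0/328.0 = 1.198.
In absolute terms T_C = 248.95 K and T_H = 300.71 K, so ΔT = 51.76 K.
COP_Carnot = T_C/ΔT = 248.95/51.76 = 4.810.
η_II = COP_actual/COP_Carnot = 1.198/4.810 = 0.2491.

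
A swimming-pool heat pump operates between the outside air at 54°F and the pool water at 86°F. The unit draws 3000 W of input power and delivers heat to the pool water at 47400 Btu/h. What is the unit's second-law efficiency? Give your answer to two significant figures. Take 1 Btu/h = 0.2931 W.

0.27

Converting, Q̇_H = 47400 Btu/h = 13890 W, so COP_actual = Q̇_H/Ẇ = 13890/3000 = 4.631.
In absolute terms T_C = 285.37 K and T_H = 303.15 K, so ΔT = 17.78 K.
COP_Carnot = T_H/ΔT = 303.15/17.78 = 17.05.
η_II = COP_actual/COP_Carnot = 4.631/17.05 = 0.2716.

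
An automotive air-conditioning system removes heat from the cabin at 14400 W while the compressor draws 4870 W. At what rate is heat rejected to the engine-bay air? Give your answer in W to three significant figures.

For a cyclic device the first law requires Q̇_H = Q̇_C + Ẇ.
Q̇_H = Q̇_C + Ẇ = 19270 W.

19300 W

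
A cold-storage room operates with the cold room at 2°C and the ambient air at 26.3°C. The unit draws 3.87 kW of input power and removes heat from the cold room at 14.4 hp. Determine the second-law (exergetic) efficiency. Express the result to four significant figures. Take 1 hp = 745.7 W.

Converting, Q̇_C = 14.40 hp = 10.74 kW, so COP_actual = Q̇_C/Ẇ = 10.74/3.870 = 2.775.
In absolute terms T_C = 275.15 K and T_H = 299.45 K, so ΔT = 24.30 K.
COP_Carnot = T_C/ΔT = 275.15/24.30 = 11.32.
η_II = COP_actual/COP_Carnot = 2.775/11.32 = 0.2450.

0.2450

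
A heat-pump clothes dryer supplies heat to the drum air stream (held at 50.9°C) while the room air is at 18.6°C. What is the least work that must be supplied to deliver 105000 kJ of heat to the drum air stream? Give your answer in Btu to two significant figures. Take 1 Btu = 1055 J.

In absolute terms T_C = 291.75 K and T_H = 324.05 K, so ΔT = 32.30 K.
The reversible limit is COP_HP = T_H/ΔT = 10.03, so W_min = Q_H/COP = Q_H·ΔT/T_H.
W_min = 105000 × 32.30/324.05 = 10470 kJ = 9920 Btu.

9900 Btu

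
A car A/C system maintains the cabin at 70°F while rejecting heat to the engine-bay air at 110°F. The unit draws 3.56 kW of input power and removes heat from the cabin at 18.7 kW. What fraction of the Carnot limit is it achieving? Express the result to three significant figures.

COP_actual = Q̇_C/Ẇ = 18.70/3.560 = 5.253.
In absolute terms T_C = 294.26 K and T_H = 316.48 K, so ΔT = 22.22 K.
COP_Carnot = T_C/ΔT = 294.26/22.22 = 13.24.
η_II = COP_actual/COP_Carnot = 5.253/13.24 = 0.3967.

0.397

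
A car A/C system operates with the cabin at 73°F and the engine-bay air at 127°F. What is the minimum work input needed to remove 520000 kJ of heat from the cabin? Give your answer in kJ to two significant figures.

In absolute terms T_C = 295.93 K and T_H = 325.93 K, so ΔT = 30.00 K.
The reversible limit is COP_R = T_C/ΔT = 9.864, so W_min = Q_C/COP = Q_C·ΔT/T_C.
W_min = 520000 × 30.00/295.93 = 52720 kJ.

53000 kJ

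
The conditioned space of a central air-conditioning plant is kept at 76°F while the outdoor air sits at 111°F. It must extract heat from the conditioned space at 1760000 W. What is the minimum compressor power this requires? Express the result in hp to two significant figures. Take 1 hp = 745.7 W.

150 hp

In absolute terms T_C = 297.59 K and T_H = 317.04 K, so ΔT = 19.44 K.
COP_Carnot = T_C/ΔT = 297.59/19.44 = 15.30.
Ẇ_min = Q̇/COP_Carnot = 1760000/15.30 = 115000 W = 154.2 hp.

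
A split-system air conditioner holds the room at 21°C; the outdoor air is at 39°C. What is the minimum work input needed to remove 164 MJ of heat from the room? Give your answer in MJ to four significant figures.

10.04 MJ

In absolute terms T_C = 294.15 K and T_H = 312.15 K, so ΔT = 18.00 K.
The reversible limit is COP_R = T_C/ΔT = 16.34, so W_min = Q_C/COP = Q_C·ΔT/T_C.
W_min = 164.0 × 18.00/294.15 = 10.04 MJ.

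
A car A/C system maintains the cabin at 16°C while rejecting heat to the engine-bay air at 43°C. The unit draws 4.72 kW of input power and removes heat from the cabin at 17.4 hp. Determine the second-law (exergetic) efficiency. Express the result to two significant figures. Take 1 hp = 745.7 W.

Converting, Q̇_C = 17.40 hp = 12.98 kW, so COP_actual = Q̇_C/Ẇ = 12.98/4.720 = 2.749.
In absolute terms T_C = 289.15 K and T_H = 316.15 K, so ΔT = 27.00 K.
COP_Carnot = T_C/ΔT = 289.15/27.00 = 10.71.
η_II = COP_actual/COP_Carnot = 2.749/10.71 = 0.2567.

0.26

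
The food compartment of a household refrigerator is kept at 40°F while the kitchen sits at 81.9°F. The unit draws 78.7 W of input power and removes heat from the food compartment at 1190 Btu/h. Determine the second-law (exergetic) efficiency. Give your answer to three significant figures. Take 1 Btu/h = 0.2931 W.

Converting, Q̇_C = 1190 Btu/h = 348.8 W, so COP_actual = Q̇_C/Ẇ = 348.8/78.70 = 4.432.
In absolute terms T_C = 277.59 K and T_H = 300.87 K, so ΔT = 23.28 K.
COP_Carnot = T_C/ΔT = 277.59/23.28 = 11.93.
η_II = COP_actual/COP_Carnot = 4.432/11.93 = 0.3716.

0.372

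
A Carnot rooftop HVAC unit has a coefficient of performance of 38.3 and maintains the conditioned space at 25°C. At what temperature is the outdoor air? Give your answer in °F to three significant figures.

COP_R = T_C/(T_H − T_C) gives T_H − T_C = T_C/COP.
With T_C = 298.15 K, T_H = 298.15 × (1 + 1/38.3) = 305.93 K.
Converting, 305.93 K = 91.01°F.

91.0 °F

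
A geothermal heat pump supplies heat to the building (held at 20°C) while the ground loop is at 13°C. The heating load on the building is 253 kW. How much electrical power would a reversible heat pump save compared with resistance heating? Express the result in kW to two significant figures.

250 kW

In absolute terms T_C = 286.15 K and T_H = 293.15 K, so ΔT = 7.000 K.
COP_Carnot = T_H/ΔT = 293.15/7.000 = 41.88.
Resistance heating needs Ẇ_res = Q̇_H = 253.0 kW; the reversible heat pump needs only Ẇ_hp = Q̇_H/COP = 6.041 kW.
Saving = 253.0 − 6.041 = 247.0 kW.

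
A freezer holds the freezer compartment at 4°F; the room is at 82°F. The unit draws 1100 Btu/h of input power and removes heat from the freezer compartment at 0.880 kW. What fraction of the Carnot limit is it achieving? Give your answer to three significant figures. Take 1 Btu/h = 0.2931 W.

0.459

Converting, Q̇_C = 0.8800 kW = 3002 Btu/h, so COP_actual = Q̇_C/Ẇ = 3002/1100 = 2.729.
In absolute terms T_C = 257.59 K and T_H = 300.93 K, so ΔT = 43.33 K.
COP_Carnot = T_C/ΔT = 257.59/43.33 = 5.944.
η_II = COP_actual/COP_Carnot = 2.729/5.944 = 0.4592.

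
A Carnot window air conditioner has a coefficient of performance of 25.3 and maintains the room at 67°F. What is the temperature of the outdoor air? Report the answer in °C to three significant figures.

COP_R = T_C/(T_H − T_C) gives T_H − T_C = T_C/COP.
With T_C = 292.59 K, T_H = 292.59 × (1 + 1/25.3) = 304.16 K.
Converting, 304.16 K = 31.01°C.

31.0 °C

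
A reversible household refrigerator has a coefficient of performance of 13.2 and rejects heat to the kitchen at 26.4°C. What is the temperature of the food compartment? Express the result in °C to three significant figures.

For a Carnot refrigerator COP_R = T_C/(T_H − T_C), so T_C = COP·T_H/(1 + COP).
With T_H = 299.55 K, T_C = 13.2 × 299.55/14.20 = 278.45 K.
Converting, 278.45 K = 5.30°C.

5.30 °C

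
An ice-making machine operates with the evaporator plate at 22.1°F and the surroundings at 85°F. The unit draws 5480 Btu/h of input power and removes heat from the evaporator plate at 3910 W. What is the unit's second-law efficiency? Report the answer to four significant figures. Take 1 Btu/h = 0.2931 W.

Converting, Q̇_C = 3910 W = 13340 Btu/h, so COP_actual = Q̇_C/Ẇ = 13340/5480 = 2.434.
In absolute terms T_C = 267.65 K and T_H = 302.59 K, so ΔT = 34.94 K.
COP_Carnot = T_C/ΔT = 267.65/34.94 = 7.659.
η_II = COP_actual/COP_Carnot = 2.434/7.659 = 0.3178.

0.3178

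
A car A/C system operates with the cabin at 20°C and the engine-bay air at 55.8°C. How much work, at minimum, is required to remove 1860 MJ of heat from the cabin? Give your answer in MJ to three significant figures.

In absolute terms T_C = 293.15 K and T_H = 328.95 K, so ΔT = 35.80 K.
The reversible limit is COP_R = T_C/ΔT = 8.189, so W_min = Q_C/COP = Q_C·ΔT/T_C.
W_min = 1860 × 35.80/293.15 = 227.1 MJ.

227 MJ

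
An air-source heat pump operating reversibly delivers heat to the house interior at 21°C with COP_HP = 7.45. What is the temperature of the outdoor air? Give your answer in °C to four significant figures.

-18.48 °C

COP_HP = T_H/(T_H − T_C) gives T_H − T_C = T_H/COP.
With T_H = 294.15 K, T_C = 294.15 × (1 − 1/7.45) = 254.67 K.
Converting, 254.67 K = -18.48°C.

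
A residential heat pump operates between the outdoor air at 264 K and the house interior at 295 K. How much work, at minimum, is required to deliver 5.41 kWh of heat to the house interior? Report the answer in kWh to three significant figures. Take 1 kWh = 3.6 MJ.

0.569 kWh

The reservoir spacing is ΔT = 295 − 264 = 31.00 K.
The reversible limit is COP_HP = T_H/ΔT = 9.516, so W_min = Q_H/COP = Q_H·ΔT/T_H.
W_min = 5.410 × 31.00/295.00 = 0.5685 kWh.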